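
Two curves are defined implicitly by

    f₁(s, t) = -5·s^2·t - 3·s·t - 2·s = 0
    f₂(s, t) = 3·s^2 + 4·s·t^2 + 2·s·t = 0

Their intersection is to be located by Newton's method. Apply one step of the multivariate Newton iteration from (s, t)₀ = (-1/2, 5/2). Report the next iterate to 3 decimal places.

(-0.860, 0.321)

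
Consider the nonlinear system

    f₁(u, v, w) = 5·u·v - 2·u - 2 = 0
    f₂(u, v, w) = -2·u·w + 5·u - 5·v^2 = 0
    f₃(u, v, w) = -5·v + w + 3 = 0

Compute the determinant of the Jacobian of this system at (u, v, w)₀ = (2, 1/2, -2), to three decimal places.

-102.500

J = [[5·v - 2, 5·u, 0], [-2·w + 5, -10·v, -2·u], [0, -5, 1]].
At the point, J = [[0.500, 10.000, 0.000], [9.000, -5.000, -4.000], [0.000, -5.000, 1.000]].
det J = -102.500.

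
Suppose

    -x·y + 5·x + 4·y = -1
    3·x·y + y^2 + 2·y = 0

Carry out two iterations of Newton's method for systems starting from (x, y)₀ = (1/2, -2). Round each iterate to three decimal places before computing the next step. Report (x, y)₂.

At (1/2, -2): F = (-3.500, -3.000).
Jacobian J = [[-y + 5, -x + 4], [3·y, 3·x + 2·y + 2]].
At the point, J = [[7.000, 3.500], [-6.000, -0.500]] (det J = 17.500).
Solving J·Δ = −F gives Δ = (-0.700, 2.400).
Then the next iterate is (x, y)₁ = (-0.200, 0.400).
Round to (-0.200, 0.400) and repeat: F = (1.680, 0.720), J = [[4.600, 4.200], [1.200, 2.200]].
Δ = (-0.132, -0.255), so (x, y)₂ = (-0.332, 0.145).

(-0.332, 0.145)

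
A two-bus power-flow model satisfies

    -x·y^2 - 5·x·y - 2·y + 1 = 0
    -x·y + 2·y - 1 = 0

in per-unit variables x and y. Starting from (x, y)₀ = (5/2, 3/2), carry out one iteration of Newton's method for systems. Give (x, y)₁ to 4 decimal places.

(1.6000, 0.7000)

At (5/2, 3/2): F = (-26.3750, -1.7500).
Jacobian J = [[-y^2 - 5·y, -2·x·y - 5·x - 2], [-y, -x + 2]].
At the point, J = [[-9.7500, -22.0000], [-1.5000, -0.5000]] (det J = -28.1250).
Solving J·Δ = −F gives Δ = (-0.9000, -0.8000).
Then the next iterate is (x, y)₁ = (1.6000, 0.7000).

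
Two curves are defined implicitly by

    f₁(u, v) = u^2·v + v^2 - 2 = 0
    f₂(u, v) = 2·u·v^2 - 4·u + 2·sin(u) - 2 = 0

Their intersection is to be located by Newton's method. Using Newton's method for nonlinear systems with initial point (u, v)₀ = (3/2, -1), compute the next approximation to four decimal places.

(0.4032, -1.1611)

At (3/2, -1): F = (-3.2500, -3.005010).
Jacobian J = [[2·u·v, u^2 + 2·v], [2·v^2 + 2·cos(u) - 4, 4·u·v]].
At the point, J = [[-3.0000, 0.2500], [-1.858526, -6.0000]] (det J = 18.464631).
Solving J·Δ = −F gives Δ = (-1.0968, -0.1611).
Then the next iterate is (u, v)₁ = (0.4032, -1.1611).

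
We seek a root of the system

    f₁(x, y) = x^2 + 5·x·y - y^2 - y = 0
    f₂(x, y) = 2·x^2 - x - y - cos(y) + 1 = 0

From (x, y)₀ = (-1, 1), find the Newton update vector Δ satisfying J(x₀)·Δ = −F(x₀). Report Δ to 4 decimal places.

(0.5097, -0.5589)

At (-1, 1): F = (-6.0000, 2.459698).
Jacobian J = [[2·x + 5·y, 5·x - 2·y - 1], [4·x - 1, sin(y) - 1]].
At the point, J = [[3.0000, -8.0000], [-5.0000, -0.158529]] (det J = -40.475587).
Solving J·Δ = −F gives Δ = (0.5097, -0.5589).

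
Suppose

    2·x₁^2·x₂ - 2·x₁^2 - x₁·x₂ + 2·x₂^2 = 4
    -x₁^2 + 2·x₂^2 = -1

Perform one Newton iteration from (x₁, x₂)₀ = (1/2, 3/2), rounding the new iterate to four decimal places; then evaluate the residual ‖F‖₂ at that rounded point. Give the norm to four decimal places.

At (1/2, 3/2): F = (0.0000, 5.2500).
Jacobian J = [[4·x₁·x₂ - 4·x₁ - x₂, 2·x₁^2 - x₁ + 4·x₂], [-2·x₁, 4·x₂]].
At the point, J = [[-0.5000, 6.0000], [-1.0000, 6.0000]] (det J = 3.0000).
Solving J·Δ = −F gives Δ = (10.5000, 0.8750).
Then the next iterate is (x₁, x₂)₁ = (11.0000, 2.3750).
Re-evaluating at (11.0000, 2.3750): F = (313.906250, -108.718750), so ‖F‖₂ = 332.2001.

332.2001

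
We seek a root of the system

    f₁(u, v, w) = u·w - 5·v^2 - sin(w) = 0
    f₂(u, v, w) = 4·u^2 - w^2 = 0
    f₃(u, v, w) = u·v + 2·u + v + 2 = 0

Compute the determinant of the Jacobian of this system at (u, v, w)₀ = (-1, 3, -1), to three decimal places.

-300.000

J = [[w, -10·v, u - cos(w)], [8·u, 0, -2·w], [v + 2, u + 1, 0]].
At the point, J = [[-1.000, -30.000, -1.54030], [-8.000, 0.000, 2.000], [5.000, 0.000, 0.000]].
det J = -300.000.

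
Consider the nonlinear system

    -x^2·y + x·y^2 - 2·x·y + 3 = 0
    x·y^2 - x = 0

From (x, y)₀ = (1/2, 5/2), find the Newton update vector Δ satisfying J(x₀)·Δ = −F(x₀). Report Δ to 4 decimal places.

(0.4355, -1.9645)

At (1/2, 5/2): F = (3.0000, 2.6250).
Jacobian J = [[-2·x·y + y^2 - 2·y, -x^2 + 2·x·y - 2·x], [y^2 - 1, 2·x·y]].
At the point, J = [[-1.2500, 1.2500], [5.2500, 2.5000]] (det J = -9.6875).
Solving J·Δ = −F gives Δ = (0.4355, -1.9645).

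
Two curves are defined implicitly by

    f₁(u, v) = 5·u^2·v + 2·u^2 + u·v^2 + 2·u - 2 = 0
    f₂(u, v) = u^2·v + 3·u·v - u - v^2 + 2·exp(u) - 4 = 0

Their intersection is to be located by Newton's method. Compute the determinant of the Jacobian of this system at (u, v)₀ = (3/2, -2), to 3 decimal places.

-172.308

J = [[10·u·v + 4·u + v^2 + 2, 5·u^2 + 2·u·v], [2·u·v + 3·v + 2·exp(u) - 1, u^2 + 3·u - 2·v]].
At the point, J = [[-18.000, 5.250], [-4.03662, 10.750]].
det J = -172.308.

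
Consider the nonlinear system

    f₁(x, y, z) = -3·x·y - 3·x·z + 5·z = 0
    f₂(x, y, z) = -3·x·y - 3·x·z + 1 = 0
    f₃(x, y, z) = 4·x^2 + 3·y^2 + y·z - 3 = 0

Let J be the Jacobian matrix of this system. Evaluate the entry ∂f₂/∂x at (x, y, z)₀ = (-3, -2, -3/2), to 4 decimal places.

∂f₂/∂x = -3·y - 3·z.
At (-3, -2, -3/2) this is 10.5000.

10.5000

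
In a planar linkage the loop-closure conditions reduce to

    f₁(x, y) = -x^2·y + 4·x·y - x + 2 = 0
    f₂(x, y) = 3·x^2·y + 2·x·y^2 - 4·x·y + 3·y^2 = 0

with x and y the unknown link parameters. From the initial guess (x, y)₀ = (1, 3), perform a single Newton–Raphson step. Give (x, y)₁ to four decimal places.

(-1.2466, 3.4110)

At (1, 3): F = (10.0000, 42.0000).
Jacobian J = [[-2·x·y + 4·y - 1, -x^2 + 4·x], [6·x·y + 2·y^2 - 4·y, 3·x^2 + 4·x·y - 4·x + 6·y]].
At the point, J = [[5.0000, 3.0000], [24.0000, 29.0000]] (det J = 73.0000).
Solving J·Δ = −F gives Δ = (-2.2466, 0.4110).
Then the next iterate is (x, y)₁ = (-1.2466, 3.4110).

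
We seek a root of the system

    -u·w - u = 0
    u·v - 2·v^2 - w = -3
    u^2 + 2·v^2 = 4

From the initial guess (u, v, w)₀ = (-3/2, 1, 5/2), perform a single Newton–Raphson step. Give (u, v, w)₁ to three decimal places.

(-1.345, 1.053, -0.639)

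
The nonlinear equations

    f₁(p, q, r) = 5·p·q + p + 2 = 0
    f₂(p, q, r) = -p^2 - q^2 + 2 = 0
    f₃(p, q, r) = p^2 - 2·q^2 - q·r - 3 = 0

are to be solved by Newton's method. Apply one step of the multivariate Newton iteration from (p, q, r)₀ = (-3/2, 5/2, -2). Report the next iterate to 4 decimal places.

At (-3/2, 5/2, -2): F = (-18.2500, -6.5000, -8.2500).
Jacobian J = [[5·q + 1, 5·p, 0], [-2·p, -2·q, 0], [2·p, -4·q - r, -q]].
At the point, J = [[13.5000, -7.5000, 0.0000], [3.0000, -5.0000, 0.0000], [-3.0000, -8.0000, -2.5000]] (det J = 112.5000).
Solving J·Δ = −F gives Δ = (0.9444, -0.7333, -2.0867).
Then the next iterate is (p, q, r)₁ = (-0.5556, 1.7667, -4.0867).

(-0.5556, 1.7667, -4.0867)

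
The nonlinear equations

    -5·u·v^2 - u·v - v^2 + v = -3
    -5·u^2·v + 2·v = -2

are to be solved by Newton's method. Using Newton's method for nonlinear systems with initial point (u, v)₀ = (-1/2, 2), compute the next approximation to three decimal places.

At (-1/2, 2): F = (12.000, 3.500).
Jacobian J = [[-5·v^2 - v, -10·u·v - u - 2·v + 1], [-10·u·v, -5·u^2 + 2]].
At the point, J = [[-22.000, 7.500], [10.000, 0.750]] (det J = -91.500).
Solving J·Δ = −F gives Δ = (-0.189, -2.153).
Then the next iterate is (u, v)₁ = (-0.689, -0.153).

(-0.689, -0.153)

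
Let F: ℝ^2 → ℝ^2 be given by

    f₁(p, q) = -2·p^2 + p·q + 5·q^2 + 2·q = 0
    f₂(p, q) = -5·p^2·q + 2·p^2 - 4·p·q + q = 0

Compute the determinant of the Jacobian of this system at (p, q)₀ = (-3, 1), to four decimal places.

J = [[-4·p + q, p + 10·q + 2], [-10·p·q + 4·p - 4·q, -5·p^2 - 4·p + 1]].
At the point, J = [[13.0000, 9.0000], [14.0000, -32.0000]].
det J = -542.0000.

-542.0000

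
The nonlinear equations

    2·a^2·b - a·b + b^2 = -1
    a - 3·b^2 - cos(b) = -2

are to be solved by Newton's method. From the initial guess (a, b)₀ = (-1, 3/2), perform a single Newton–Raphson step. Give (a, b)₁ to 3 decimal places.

At (-1, 3/2): F = (7.750, -5.82074).
Jacobian J = [[4·a·b - b, 2·a^2 - a + 2·b], [1, -6·b + sin(b)]].
At the point, J = [[-7.500, 6.000], [1.000, -8.00251]] (det J = 54.01879).
Solving J·Δ = −F gives Δ = (0.502, -0.665).
Then the next iterate is (a, b)₁ = (-0.498, 0.835).

(-0.498, 0.835)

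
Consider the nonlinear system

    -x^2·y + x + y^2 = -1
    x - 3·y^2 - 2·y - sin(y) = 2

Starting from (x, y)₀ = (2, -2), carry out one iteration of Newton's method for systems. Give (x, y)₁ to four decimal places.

(1.0219, -1.2254)

At (2, -2): F = (15.0000, -7.090703).
Jacobian J = [[-2·x·y + 1, -x^2 + 2·y], [1, -6·y - cos(y) - 2]].
At the point, J = [[9.0000, -8.0000], [1.0000, 10.416147]] (det J = 101.745322).
Solving J·Δ = −F gives Δ = (-0.9781, 0.7746).
Then the next iterate is (x, y)₁ = (1.0219, -1.2254).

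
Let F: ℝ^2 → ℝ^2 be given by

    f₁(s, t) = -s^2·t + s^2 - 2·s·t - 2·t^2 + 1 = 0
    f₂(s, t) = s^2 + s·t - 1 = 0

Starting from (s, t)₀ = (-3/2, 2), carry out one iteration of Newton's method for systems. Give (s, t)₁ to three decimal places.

At (-3/2, 2): F = (-3.250, -1.750).
Jacobian J = [[-2·s·t + 2·s - 2·t, -s^2 - 2·s - 4·t], [2·s + t, s]].
At the point, J = [[-1.000, -7.250], [-1.000, -1.500]] (det J = -5.750).
Solving J·Δ = −F gives Δ = (-1.359, -0.261).
Then the next iterate is (s, t)₁ = (-2.859, 1.739).

(-2.859, 1.739)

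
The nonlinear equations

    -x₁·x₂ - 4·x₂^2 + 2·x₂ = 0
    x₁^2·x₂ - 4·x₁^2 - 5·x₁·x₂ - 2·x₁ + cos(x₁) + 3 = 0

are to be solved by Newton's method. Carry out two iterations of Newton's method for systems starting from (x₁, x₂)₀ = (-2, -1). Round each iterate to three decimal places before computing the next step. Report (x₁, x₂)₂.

At (-2, -1): F = (-8.000, -23.41615).
Jacobian J = [[-x₂, -x₁ - 8·x₂ + 2], [2·x₁·x₂ - 8·x₁ - 5·x₂ - sin(x₁) - 2, x₁^2 - 5·x₁]].
At the point, J = [[1.000, 12.000], [23.90930, 14.000]] (det J = -272.91157).
Solving J·Δ = −F gives Δ = (0.619, 0.615).
Then the next iterate is (x₁, x₂)₁ = (-1.381, -0.385).
Round to (-1.381, -0.385) and repeat: F = (-1.89459, -5.07067), J = [[0.385, 6.461], [13.01841, 8.81216]].
Δ = (0.199, 0.281), so (x₁, x₂)₂ = (-1.182, -0.104).

(-1.182, -0.104)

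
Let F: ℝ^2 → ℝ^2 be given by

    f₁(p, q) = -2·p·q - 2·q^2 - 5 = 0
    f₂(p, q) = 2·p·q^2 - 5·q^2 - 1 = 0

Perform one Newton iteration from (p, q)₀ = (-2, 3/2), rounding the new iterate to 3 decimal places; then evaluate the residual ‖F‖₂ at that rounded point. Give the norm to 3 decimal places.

5.508

At (-2, 3/2): F = (-3.500, -21.250).
Jacobian J = [[-2·q, -2·p - 4·q], [2·q^2, 4·p·q - 10·q]].
At the point, J = [[-3.000, -2.000], [4.500, -27.000]] (det J = 90.000).
Solving J·Δ = −F gives Δ = (-0.578, -0.883).
Then the next iterate is (p, q)₁ = (-2.578, 0.617).
Re-evaluating at (-2.578, 0.617): F = (-2.58013, -4.86628), so ‖F‖₂ = 5.508.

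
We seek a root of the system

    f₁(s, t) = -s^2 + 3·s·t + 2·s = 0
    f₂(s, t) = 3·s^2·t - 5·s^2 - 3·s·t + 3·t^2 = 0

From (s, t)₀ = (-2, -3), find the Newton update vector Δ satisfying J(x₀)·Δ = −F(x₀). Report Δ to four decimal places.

(0.7231, 1.3051)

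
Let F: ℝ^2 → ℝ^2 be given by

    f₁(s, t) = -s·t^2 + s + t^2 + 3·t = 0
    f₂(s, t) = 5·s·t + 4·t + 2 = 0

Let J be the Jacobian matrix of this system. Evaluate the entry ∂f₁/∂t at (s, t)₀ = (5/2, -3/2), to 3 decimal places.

∂f₁/∂t = -2·s·t + 2·t + 3.
At (5/2, -3/2) this is 7.500.

7.500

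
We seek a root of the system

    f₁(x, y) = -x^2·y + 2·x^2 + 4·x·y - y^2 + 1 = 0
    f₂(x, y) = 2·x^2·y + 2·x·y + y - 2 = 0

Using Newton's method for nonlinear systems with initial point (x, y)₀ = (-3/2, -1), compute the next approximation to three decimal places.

(-1.000, 0.000)

At (-3/2, -1): F = (12.750, -4.500).
Jacobian J = [[-2·x·y + 4·x + 4·y, -x^2 + 4·x - 2·y], [4·x·y + 2·y, 2·x^2 + 2·x + 1]].
At the point, J = [[-13.000, -6.250], [4.000, 2.500]] (det J = -7.500).
Solving J·Δ = −F gives Δ = (0.500, 1.000).
Then the next iterate is (x, y)₁ = (-1.000, 0.000).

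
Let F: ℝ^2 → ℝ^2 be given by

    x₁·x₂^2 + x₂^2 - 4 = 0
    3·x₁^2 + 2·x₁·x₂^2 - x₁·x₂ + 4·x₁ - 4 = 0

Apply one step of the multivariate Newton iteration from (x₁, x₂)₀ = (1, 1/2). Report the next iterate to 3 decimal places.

(0.519, 2.310)

At (1, 1/2): F = (-3.500, 3.000).
Jacobian J = [[x₂^2, 2·x₁·x₂ + 2·x₂], [6·x₁ + 2·x₂^2 - x₂ + 4, 4·x₁·x₂ - x₁]].
At the point, J = [[0.250, 2.000], [10.000, 1.000]] (det J = -19.750).
Solving J·Δ = −F gives Δ = (-0.481, 1.810).
Then the next iterate is (x₁, x₂)₁ = (0.519, 2.310).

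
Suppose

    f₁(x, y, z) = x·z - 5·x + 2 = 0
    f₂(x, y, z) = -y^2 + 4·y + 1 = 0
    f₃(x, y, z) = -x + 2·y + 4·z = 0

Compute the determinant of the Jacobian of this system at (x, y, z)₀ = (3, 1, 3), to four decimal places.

-10.0000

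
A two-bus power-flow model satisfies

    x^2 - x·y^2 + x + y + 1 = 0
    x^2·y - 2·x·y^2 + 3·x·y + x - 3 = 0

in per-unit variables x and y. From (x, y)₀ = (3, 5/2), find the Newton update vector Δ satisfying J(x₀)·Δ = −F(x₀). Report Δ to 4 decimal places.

At (3, 5/2): F = (-3.2500, 7.5000).
Jacobian J = [[2·x - y^2 + 1, -2·x·y + 1], [2·x·y - 2·y^2 + 3·y + 1, x^2 - 4·x·y + 3·x]].
At the point, J = [[0.7500, -14.0000], [11.0000, -12.0000]] (det J = 145.0000).
Solving J·Δ = −F gives Δ = (-0.9931, -0.2853).

(-0.9931, -0.2853)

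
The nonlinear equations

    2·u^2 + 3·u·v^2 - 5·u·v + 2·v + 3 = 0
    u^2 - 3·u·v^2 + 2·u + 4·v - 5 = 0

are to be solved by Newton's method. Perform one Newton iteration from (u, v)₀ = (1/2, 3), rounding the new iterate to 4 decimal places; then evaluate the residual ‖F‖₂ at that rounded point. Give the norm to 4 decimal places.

At (1/2, 3): F = (15.5000, -5.2500).
Jacobian J = [[4·u + 3·v^2 - 5·v, 6·u·v - 5·u + 2], [2·u - 3·v^2 + 2, -6·u·v + 4]].
At the point, J = [[14.0000, 8.5000], [-24.0000, -5.0000]] (det J = 134.0000).
Solving J·Δ = −F gives Δ = (0.2453, -2.2276).
Then the next iterate is (u, v)₁ = (0.7453, 0.7724).
Re-evaluating at (0.7453, 0.7724): F = (4.111337, -1.198270), so ‖F‖₂ = 4.2824.

4.2824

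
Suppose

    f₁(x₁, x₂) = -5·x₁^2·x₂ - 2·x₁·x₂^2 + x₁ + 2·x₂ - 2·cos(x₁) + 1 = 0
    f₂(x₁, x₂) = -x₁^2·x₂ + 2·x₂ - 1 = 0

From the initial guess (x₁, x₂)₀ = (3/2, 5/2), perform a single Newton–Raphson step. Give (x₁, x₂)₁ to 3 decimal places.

(1.326, 1.207)

At (3/2, 5/2): F = (-39.51647, -1.625).
Jacobian J = [[-10·x₁·x₂ - 2·x₂^2 + 2·sin(x₁) + 1, -5·x₁^2 - 4·x₁·x₂ + 2], [-2·x₁·x₂, -x₁^2 + 2]].
At the point, J = [[-47.00501, -24.250], [-7.500, -0.250]] (det J = -170.12375).
Solving J·Δ = −F gives Δ = (-0.174, -1.293).
Then the next iterate is (x₁, x₂)₁ = (1.326, 1.207).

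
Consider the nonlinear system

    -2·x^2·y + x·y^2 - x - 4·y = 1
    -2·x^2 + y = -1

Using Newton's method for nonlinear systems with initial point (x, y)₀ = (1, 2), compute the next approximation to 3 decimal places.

At (1, 2): F = (-10.000, 1.000).
Jacobian J = [[-4·x·y + y^2 - 1, -2·x^2 + 2·x·y - 4], [-4·x, 1]].
At the point, J = [[-5.000, -2.000], [-4.000, 1.000]] (det J = -13.000).
Solving J·Δ = −F gives Δ = (-0.615, -3.462).
Then the next iterate is (x, y)₁ = (0.385, -1.462).

(0.385, -1.462)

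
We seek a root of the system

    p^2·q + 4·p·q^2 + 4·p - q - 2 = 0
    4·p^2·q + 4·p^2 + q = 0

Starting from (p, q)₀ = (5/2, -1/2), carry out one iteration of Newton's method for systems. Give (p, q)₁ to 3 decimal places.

At (5/2, -1/2): F = (7.875, 12.000).
Jacobian J = [[2·p·q + 4·q^2 + 4, p^2 + 8·p·q - 1], [8·p·q + 8·p, 4·p^2 + 1]].
At the point, J = [[2.500, -4.750], [10.000, 26.000]] (det J = 112.500).
Solving J·Δ = −F gives Δ = (-2.327, 0.433).
Then the next iterate is (p, q)₁ = (0.173, -0.067).

(0.173, -0.067)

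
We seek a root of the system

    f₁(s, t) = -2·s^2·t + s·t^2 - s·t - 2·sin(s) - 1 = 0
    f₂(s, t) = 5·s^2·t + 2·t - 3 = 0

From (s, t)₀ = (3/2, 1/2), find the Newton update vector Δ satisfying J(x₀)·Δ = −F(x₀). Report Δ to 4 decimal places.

(-5.1982, 2.6688)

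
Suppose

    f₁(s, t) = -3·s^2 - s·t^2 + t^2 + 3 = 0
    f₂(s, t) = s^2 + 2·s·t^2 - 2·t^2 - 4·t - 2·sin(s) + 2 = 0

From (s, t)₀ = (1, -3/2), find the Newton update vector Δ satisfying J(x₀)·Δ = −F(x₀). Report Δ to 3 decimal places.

(0.000, 1.829)

At (1, -3/2): F = (0.000, 7.31706).
Jacobian J = [[-6·s - t^2, -2·s·t + 2·t], [2·s + 2·t^2 - 2·cos(s), 4·s·t - 4·t - 4]].
At the point, J = [[-8.250, 0.000], [5.41940, -4.000]] (det J = 33.000).
Solving J·Δ = −F gives Δ = (0.000, 1.829).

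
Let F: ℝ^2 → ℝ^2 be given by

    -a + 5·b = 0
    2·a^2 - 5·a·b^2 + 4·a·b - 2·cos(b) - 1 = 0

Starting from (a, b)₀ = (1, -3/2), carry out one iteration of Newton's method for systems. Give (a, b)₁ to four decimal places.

(2.2709, 0.4542)

At (1, -3/2): F = (-8.5000, -16.391474).
Jacobian J = [[-1, 5], [4·a - 5·b^2 + 4·b, -10·a·b + 4·a + 2·sin(b)]].
At the point, J = [[-1.0000, 5.0000], [-13.2500, 17.005010]] (det J = 49.244990).
Solving J·Δ = −F gives Δ = (1.2709, 1.9542).
Then the next iterate is (a, b)₁ = (2.2709, 0.4542).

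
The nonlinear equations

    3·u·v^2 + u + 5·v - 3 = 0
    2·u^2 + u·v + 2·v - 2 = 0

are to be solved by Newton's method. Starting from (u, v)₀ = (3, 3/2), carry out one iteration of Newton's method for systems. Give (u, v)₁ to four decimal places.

(1.4406, 1.0105)

At (3, 3/2): F = (27.7500, 23.5000).
Jacobian J = [[3·v^2 + 1, 6·u·v + 5], [4·u + v, u + 2]].
At the point, J = [[7.7500, 32.0000], [13.5000, 5.0000]] (det J = -393.2500).
Solving J·Δ = −F gives Δ = (-1.5594, -0.4895).
Then the next iterate is (u, v)₁ = (1.4406, 1.0105).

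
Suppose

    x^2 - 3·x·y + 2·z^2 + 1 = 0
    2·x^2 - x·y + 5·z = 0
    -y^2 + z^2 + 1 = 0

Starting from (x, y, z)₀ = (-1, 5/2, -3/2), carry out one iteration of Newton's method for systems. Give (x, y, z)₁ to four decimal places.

At (-1, 5/2, -3/2): F = (14.0000, -3.0000, -3.0000).
Jacobian J = [[2·x - 3·y, -3·x, 4·z], [4·x - y, -x, 5], [0, -2·y, 2·z]].
At the point, J = [[-9.5000, 3.0000, -6.0000], [-6.5000, 1.0000, 5.0000], [0.0000, -5.0000, -3.0000]] (det J = -462.5000).
Solving J·Δ = −F gives Δ = (0.2768, -1.3362, 1.2270).
Then the next iterate is (x, y, z)₁ = (-0.7232, 1.1638, -0.2730).

(-0.7232, 1.1638, -0.2730)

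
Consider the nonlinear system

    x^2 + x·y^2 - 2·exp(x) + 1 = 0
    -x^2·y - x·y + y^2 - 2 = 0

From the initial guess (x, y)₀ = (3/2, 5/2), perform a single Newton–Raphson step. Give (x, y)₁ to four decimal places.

At (3/2, 5/2): F = (3.661622, -5.1250).
Jacobian J = [[2·x + y^2 - 2·exp(x), 2·x·y], [-2·x·y - y, -x^2 - x + 2·y]].
At the point, J = [[0.286622, 7.5000], [-10.0000, 1.2500]] (det J = 75.358277).
Solving J·Δ = −F gives Δ = (-0.5708, -0.4664).
Then the next iterate is (x, y)₁ = (0.9292, 2.0336).

(0.9292, 2.0336)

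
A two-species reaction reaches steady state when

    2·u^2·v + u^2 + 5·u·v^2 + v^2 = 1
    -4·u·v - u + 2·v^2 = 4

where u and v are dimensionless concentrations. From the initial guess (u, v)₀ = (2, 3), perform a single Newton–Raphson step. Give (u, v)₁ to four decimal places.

(0.8900, 2.3923)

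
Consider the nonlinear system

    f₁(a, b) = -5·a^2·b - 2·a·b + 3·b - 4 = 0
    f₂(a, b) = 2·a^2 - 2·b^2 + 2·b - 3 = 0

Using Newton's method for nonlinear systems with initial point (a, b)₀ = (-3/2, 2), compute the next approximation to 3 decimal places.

At (-3/2, 2): F = (-14.500, -2.500).
Jacobian J = [[-10·a·b - 2·b, -5·a^2 - 2·a + 3], [4·a, -4·b + 2]].
At the point, J = [[26.000, -5.250], [-6.000, -6.000]] (det J = -187.500).
Solving J·Δ = −F gives Δ = (0.394, -0.811).
Then the next iterate is (a, b)₁ = (-1.106, 1.189).

(-1.106, 1.189)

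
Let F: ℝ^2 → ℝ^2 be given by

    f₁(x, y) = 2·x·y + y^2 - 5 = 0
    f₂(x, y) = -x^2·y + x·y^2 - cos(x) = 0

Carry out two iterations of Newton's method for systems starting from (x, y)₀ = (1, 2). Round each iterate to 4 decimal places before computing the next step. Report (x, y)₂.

(1.1072, 1.3839)

At (1, 2): F = (3.0000, 1.459698).
Jacobian J = [[2·y, 2·x + 2·y], [-2·x·y + y^2 + sin(x), -x^2 + 2·x·y]].
At the point, J = [[4.0000, 6.0000], [0.841471, 3.0000]] (det J = 6.951174).
Solving J·Δ = −F gives Δ = (-0.0348, -0.4768).
Then the next iterate is (x, y)₁ = (0.9652, 1.5232).
Round to (0.9652, 1.5232) and repeat: F = (0.260524, 0.251115), J = [[3.0464, 4.9768], [0.201916, 2.008774]].
Δ = (0.1420, -0.1393), so (x, y)₂ = (1.1072, 1.3839).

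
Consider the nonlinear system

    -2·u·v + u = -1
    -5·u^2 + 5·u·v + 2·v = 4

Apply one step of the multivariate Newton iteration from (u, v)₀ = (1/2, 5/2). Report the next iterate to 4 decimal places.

(0.6429, 0.9286)

At (1/2, 5/2): F = (-1.0000, 6.0000).
Jacobian J = [[-2·v + 1, -2·u], [-10·u + 5·v, 5·u + 2]].
At the point, J = [[-4.0000, -1.0000], [7.5000, 4.5000]] (det J = -10.5000).
Solving J·Δ = −F gives Δ = (0.1429, -1.5714).
Then the next iterate is (u, v)₁ = (0.6429, 0.9286).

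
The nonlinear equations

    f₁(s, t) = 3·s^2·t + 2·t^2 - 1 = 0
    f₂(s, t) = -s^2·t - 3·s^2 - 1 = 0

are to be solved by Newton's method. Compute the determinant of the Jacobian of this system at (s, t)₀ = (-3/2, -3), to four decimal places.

J = [[6·s·t, 3·s^2 + 4·t], [-2·s·t - 6·s, -s^2]].
At the point, J = [[27.0000, -5.2500], [0.0000, -2.2500]].
det J = -60.7500.

-60.7500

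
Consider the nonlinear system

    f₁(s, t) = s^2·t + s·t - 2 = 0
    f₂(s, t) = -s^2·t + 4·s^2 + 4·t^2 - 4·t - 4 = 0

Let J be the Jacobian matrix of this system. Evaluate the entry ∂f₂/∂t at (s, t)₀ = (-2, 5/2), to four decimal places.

12.0000

∂f₂/∂t = -s^2 + 8·t - 4.
At (-2, 5/2) this is 12.0000.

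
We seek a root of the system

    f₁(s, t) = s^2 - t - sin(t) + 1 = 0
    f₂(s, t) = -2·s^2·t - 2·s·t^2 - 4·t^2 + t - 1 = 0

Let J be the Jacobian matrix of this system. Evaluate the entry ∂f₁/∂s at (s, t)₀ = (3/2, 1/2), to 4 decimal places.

3.0000

∂f₁/∂s = 2·s.
At (3/2, 1/2) this is 3.0000.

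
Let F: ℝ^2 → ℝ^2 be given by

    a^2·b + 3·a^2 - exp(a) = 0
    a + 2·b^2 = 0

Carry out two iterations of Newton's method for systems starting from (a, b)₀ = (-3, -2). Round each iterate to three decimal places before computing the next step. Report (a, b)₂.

At (-3, -2): F = (8.95021, 5.000).
Jacobian J = [[2·a·b + 6·a - exp(a), a^2], [1, 4·b]].
At the point, J = [[-6.04979, 9.000], [1.000, -8.000]] (det J = 39.39830).
Solving J·Δ = −F gives Δ = (2.960, 0.995).
Then the next iterate is (a, b)₁ = (-0.040, -1.005).
Round to (-0.040, -1.005) and repeat: F = (-0.95760, 1.98005), J = [[-1.12039, 0.00160], [1.000, -4.020]].
Δ = (-0.854, 0.280), so (a, b)₂ = (-0.894, -0.725).

(-0.894, -0.725)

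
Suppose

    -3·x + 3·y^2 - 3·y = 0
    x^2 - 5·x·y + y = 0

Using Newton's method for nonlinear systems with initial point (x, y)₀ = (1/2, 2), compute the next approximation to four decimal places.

(0.2895, 1.4298)

At (1/2, 2): F = (4.5000, -2.7500).
Jacobian J = [[-3, 6·y - 3], [2·x - 5·y, -5·x + 1]].
At the point, J = [[-3.0000, 9.0000], [-9.0000, -1.5000]] (det J = 85.5000).
Solving J·Δ = −F gives Δ = (-0.2105, -0.5702).
Then the next iterate is (x, y)₁ = (0.2895, 1.4298).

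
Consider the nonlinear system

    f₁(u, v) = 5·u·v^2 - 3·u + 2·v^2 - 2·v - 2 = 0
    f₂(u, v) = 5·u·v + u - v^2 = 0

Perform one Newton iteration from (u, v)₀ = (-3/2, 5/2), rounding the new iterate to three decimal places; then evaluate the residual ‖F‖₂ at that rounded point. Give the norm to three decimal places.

1923.155

At (-3/2, 5/2): F = (-36.875, -26.500).
Jacobian J = [[5·v^2 - 3, 10·u·v + 4·v - 2], [5·v + 1, 5·u - 2·v]].
At the point, J = [[28.250, -29.500], [13.500, -12.500]] (det J = 45.125).
Solving J·Δ = −F gives Δ = (7.109, 5.558).
Then the next iterate is (u, v)₁ = (5.609, 8.058).
Re-evaluating at (5.609, 8.058): F = (1915.91983, 166.66425), so ‖F‖₂ = 1923.155.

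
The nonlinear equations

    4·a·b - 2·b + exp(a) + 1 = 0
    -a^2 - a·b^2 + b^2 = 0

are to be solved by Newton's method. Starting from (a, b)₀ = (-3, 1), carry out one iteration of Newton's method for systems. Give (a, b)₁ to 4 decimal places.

(-1.3046, 0.5654)

At (-3, 1): F = (-12.950213, -5.0000).
Jacobian J = [[4·b + exp(a), 4·a - 2], [-2·a - b^2, -2·a·b + 2·b]].
At the point, J = [[4.049787, -14.0000], [5.0000, 8.0000]] (det J = 102.398297).
Solving J·Δ = −F gives Δ = (1.6954, -0.4346).
Then the next iterate is (a, b)₁ = (-1.3046, 0.5654).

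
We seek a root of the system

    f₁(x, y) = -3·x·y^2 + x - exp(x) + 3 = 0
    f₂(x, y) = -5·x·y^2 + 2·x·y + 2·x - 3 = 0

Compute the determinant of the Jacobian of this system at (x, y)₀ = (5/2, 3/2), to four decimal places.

442.1811

J = [[-3·y^2 - exp(x) + 1, -6·x·y], [-5·y^2 + 2·y + 2, -10·x·y + 2·x]].
At the point, J = [[-17.932494, -22.5000], [-6.2500, -32.5000]].
det J = 442.1811.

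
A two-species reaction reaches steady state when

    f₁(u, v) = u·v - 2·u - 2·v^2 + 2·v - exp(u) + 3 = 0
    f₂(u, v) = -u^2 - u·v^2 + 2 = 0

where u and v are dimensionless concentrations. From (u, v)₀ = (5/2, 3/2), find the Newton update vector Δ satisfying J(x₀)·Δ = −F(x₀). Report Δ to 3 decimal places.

(-0.886, -0.460)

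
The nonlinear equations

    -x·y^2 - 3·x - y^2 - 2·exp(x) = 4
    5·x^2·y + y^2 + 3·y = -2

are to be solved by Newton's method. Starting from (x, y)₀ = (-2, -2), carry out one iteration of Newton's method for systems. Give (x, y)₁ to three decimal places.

(0.340, -4.821)

At (-2, -2): F = (5.72933, -40.000).
Jacobian J = [[-y^2 - 2·exp(x) - 3, -2·x·y - 2·y], [10·x·y, 5·x^2 + 2·y + 3]].
At the point, J = [[-7.27067, -4.000], [40.000, 19.000]] (det J = 21.85726).
Solving J·Δ = −F gives Δ = (2.340, -2.821).
Then the next iterate is (x, y)₁ = (0.340, -4.821).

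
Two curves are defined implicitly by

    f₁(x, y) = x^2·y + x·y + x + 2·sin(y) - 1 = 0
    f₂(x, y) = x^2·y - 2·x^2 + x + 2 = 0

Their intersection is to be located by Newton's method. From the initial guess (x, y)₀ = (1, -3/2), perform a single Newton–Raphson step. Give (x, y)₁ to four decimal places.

At (1, -3/2): F = (-4.994990, -0.5000).
Jacobian J = [[2·x·y + y + 1, x^2 + x + 2·cos(y)], [2·x·y - 4·x + 1, x^2]].
At the point, J = [[-3.5000, 2.141474], [-6.0000, 1.0000]] (det J = 9.348846).
Solving J·Δ = −F gives Δ = (0.4198, 3.0185).
Then the next iterate is (x, y)₁ = (1.4198, 1.5185).

(1.4198, 1.5185)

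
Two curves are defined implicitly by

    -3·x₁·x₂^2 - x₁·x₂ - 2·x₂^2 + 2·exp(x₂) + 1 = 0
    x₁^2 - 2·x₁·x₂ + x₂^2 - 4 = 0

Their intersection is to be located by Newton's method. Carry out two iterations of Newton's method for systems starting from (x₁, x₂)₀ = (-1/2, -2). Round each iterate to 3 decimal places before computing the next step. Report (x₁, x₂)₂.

(-0.755, -2.757)

At (-1/2, -2): F = (-1.72933, -1.750).
Jacobian J = [[-3·x₂^2 - x₂, -6·x₁·x₂ - x₁ - 4·x₂ + 2·exp(x₂)], [2·x₁ - 2·x₂, -2·x₁ + 2·x₂]].
At the point, J = [[-10.000, 2.77067], [3.000, -3.000]] (det J = 21.68799).
Solving J·Δ = −F gives Δ = (-0.463, -1.046).
Then the next iterate is (x₁, x₂)₁ = (-0.963, -3.046).
Round to (-0.963, -3.046) and repeat: F = (6.41004, 0.33889), J = [[-24.78835, -4.35769], [4.166, -4.166]].
Δ = (0.208, 0.289), so (x₁, x₂)₂ = (-0.755, -2.757).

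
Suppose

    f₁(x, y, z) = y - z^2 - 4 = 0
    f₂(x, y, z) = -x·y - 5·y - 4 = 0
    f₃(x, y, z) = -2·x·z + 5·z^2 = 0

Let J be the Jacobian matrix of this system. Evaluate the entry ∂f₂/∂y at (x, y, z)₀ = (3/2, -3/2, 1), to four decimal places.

-6.5000

∂f₂/∂y = -x - 5.
At (3/2, -3/2, 1) this is -6.5000.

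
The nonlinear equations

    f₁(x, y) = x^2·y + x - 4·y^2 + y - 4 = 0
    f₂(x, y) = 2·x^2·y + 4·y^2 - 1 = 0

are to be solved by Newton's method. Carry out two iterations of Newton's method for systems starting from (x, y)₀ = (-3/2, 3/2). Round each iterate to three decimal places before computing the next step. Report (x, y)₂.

(-8.990, -2.285)

At (-3/2, 3/2): F = (-9.625, 14.750).
Jacobian J = [[2·x·y + 1, x^2 - 8·y + 1], [4·x·y, 2·x^2 + 8·y]].
At the point, J = [[-3.500, -8.750], [-9.000, 16.500]] (det J = -136.500).
Solving J·Δ = −F gives Δ = (-0.218, -1.013).
Then the next iterate is (x, y)₁ = (-1.718, 0.487).
Round to (-1.718, 0.487) and repeat: F = (-4.74228, 2.82346), J = [[-0.67333, 0.05552], [-3.34666, 9.79905]].
Δ = (-7.272, -2.772), so (x, y)₂ = (-8.990, -2.285).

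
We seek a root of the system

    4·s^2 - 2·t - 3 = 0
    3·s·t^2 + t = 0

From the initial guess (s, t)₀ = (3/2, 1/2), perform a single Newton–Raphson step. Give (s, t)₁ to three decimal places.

(1.044, 0.267)

At (3/2, 1/2): F = (5.000, 1.625).
Jacobian J = [[8·s, -2], [3·t^2, 6·s·t + 1]].
At the point, J = [[12.000, -2.000], [0.750, 5.500]] (det J = 67.500).
Solving J·Δ = −F gives Δ = (-0.456, -0.233).
Then the next iterate is (s, t)₁ = (1.044, 0.267).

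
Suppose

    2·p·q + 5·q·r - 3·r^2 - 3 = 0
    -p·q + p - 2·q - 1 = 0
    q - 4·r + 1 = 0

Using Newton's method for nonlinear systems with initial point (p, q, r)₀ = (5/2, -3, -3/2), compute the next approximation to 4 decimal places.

(0.2413, -1.6744, -0.1686)

At (5/2, -3, -3/2): F = (-2.2500, 15.0000, 4.0000).
Jacobian J = [[2·q, 2·p + 5·r, 5·q - 6·r], [-q + 1, -p - 2, 0], [0, 1, -4]].
At the point, J = [[-6.0000, -2.5000, -6.0000], [4.0000, -4.5000, 0.0000], [0.0000, 1.0000, -4.0000]] (det J = -172.0000).
Solving J·Δ = −F gives Δ = (-2.2587, 1.3256, 1.3314).
Then the next iterate is (p, q, r)₁ = (0.2413, -1.6744, -0.1686).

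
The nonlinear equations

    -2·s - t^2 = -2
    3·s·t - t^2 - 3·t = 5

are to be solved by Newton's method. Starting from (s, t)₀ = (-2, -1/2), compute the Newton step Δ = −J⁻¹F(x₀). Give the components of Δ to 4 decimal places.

At (-2, -1/2): F = (5.7500, -0.7500).
Jacobian J = [[-2, -2·t], [3·t, 3·s - 2·t - 3]].
At the point, J = [[-2.0000, 1.0000], [-1.5000, -8.0000]] (det J = 17.5000).
Solving J·Δ = −F gives Δ = (2.5857, -0.5786).

(2.5857, -0.5786)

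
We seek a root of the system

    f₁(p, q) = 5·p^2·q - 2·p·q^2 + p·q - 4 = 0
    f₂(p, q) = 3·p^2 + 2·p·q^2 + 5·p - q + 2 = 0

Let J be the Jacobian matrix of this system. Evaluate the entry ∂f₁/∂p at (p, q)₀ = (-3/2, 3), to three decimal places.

-60.000

∂f₁/∂p = 10·p·q - 2·q^2 + q.
At (-3/2, 3) this is -60.000.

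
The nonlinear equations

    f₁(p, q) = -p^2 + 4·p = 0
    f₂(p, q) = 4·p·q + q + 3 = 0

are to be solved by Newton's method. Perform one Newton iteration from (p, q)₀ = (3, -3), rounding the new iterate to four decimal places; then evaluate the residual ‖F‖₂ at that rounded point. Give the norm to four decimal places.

At (3, -3): F = (3.0000, -36.0000).
Jacobian J = [[-2·p + 4, 0], [4·q, 4·p + 1]].
At the point, J = [[-2.0000, 0.0000], [-12.0000, 13.0000]] (det J = -26.0000).
Solving J·Δ = −F gives Δ = (1.5000, 4.1538).
Then the next iterate is (p, q)₁ = (4.5000, 1.1538).
Re-evaluating at (4.5000, 1.1538): F = (-2.2500, 24.9222), so ‖F‖₂ = 25.0236.

25.0236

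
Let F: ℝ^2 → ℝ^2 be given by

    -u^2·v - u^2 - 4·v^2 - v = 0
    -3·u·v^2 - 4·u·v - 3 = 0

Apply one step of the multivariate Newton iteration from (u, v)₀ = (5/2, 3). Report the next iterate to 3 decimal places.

(5.695, -1.093)

At (5/2, 3): F = (-64.000, -100.500).
Jacobian J = [[-2·u·v - 2·u, -u^2 - 8·v - 1], [-3·v^2 - 4·v, -6·u·v - 4·u]].
At the point, J = [[-20.000, -31.250], [-39.000, -55.000]] (det J = -118.750).
Solving J·Δ = −F gives Δ = (3.195, -4.093).
Then the next iterate is (u, v)₁ = (5.695, -1.093).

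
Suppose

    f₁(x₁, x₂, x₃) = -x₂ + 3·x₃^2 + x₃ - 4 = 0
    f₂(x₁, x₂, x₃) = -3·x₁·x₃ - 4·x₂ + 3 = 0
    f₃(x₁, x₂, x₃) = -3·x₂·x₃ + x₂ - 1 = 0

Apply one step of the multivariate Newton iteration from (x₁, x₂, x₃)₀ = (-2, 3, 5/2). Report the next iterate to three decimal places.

At (-2, 3, 5/2): F = (14.250, 6.000, -20.500).
Jacobian J = [[0, -1, 6·x₃ + 1], [-3·x₃, -4, -3·x₁], [0, -3·x₃ + 1, -3·x₂]].
At the point, J = [[0.000, -1.000, 16.000], [-7.500, -4.000, 6.000], [0.000, -6.500, -9.000]] (det J = 847.500).
Solving J·Δ = −F gives Δ = (0.942, -1.768, -1.001).
Then the next iterate is (x₁, x₂, x₃)₁ = (-1.058, 1.232, 1.499).

(-1.058, 1.232, 1.499)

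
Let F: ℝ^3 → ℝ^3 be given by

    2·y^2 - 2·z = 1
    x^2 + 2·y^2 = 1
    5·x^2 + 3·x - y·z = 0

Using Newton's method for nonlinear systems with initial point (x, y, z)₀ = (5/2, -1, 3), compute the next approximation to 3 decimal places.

At (5/2, -1, 3): F = (-5.000, 7.250, 41.750).
Jacobian J = [[0, 4·y, -2], [2·x, 4·y, 0], [10·x + 3, -z, -y]].
At the point, J = [[0.000, -4.000, -2.000], [5.000, -4.000, 0.000], [28.000, -3.000, 1.000]] (det J = -174.000).
Solving J·Δ = −F gives Δ = (-1.388, 0.078, -2.655).
Then the next iterate is (x, y, z)₁ = (1.112, -0.922, 0.345).

(1.112, -0.922, 0.345)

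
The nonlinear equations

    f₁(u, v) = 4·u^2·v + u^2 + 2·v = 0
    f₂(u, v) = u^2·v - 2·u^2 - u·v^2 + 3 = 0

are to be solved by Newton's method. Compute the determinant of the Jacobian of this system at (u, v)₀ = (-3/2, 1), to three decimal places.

-100.750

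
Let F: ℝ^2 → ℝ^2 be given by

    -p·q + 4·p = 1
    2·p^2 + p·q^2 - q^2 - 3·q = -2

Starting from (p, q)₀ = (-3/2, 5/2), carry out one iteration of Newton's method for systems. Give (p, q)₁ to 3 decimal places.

(1.688, 1.479)

At (-3/2, 5/2): F = (-3.250, -16.625).
Jacobian J = [[-q + 4, -p], [4·p + q^2, 2·p·q - 2·q - 3]].
At the point, J = [[1.500, 1.500], [0.250, -15.500]] (det J = -23.625).
Solving J·Δ = −F gives Δ = (3.188, -1.021).
Then the next iterate is (p, q)₁ = (1.688, 1.479).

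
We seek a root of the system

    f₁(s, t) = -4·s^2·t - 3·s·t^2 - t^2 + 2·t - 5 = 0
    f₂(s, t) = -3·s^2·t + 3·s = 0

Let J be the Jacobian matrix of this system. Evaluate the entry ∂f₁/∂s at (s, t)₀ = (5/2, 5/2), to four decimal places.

-68.7500

∂f₁/∂s = -8·s·t - 3·t^2.
At (5/2, 5/2) this is -68.7500.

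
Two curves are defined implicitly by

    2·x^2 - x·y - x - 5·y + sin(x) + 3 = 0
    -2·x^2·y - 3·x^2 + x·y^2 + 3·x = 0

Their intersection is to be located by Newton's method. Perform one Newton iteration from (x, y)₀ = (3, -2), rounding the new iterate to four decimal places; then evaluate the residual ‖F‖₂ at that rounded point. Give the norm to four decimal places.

At (3, -2): F = (34.141120, 30.0000).
Jacobian J = [[4·x - y + cos(x) - 1, -x - 5], [-4·x·y - 6·x + y^2 + 3, -2·x^2 + 2·x·y]].
At the point, J = [[12.010008, -8.0000], [13.0000, -30.0000]] (det J = -256.300225).
Solving J·Δ = −F gives Δ = (-3.0598, -0.3259).
Then the next iterate is (x, y)₁ = (-0.0598, -2.3259).
Re-evaluating at (-0.0598, -2.3259): F = (14.497599, -0.497000), so ‖F‖₂ = 14.5061.

14.5061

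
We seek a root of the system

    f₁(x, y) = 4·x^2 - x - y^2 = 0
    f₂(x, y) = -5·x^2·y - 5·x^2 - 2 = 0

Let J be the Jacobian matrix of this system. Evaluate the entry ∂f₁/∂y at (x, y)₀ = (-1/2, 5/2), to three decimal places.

∂f₁/∂y = -2·y.
At (-1/2, 5/2) this is -5.000.

-5.000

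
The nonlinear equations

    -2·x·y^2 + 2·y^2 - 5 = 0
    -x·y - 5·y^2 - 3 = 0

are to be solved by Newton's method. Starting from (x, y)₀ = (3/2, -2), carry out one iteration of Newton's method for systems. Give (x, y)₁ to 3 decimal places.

(0.946, -0.859)

At (3/2, -2): F = (-9.000, -20.000).
Jacobian J = [[-2·y^2, -4·x·y + 4·y], [-y, -x - 10·y]].
At the point, J = [[-8.000, 4.000], [2.000, 18.500]] (det J = -156.000).
Solving J·Δ = −F gives Δ = (-0.554, 1.141).
Then the next iterate is (x, y)₁ = (0.946, -0.859).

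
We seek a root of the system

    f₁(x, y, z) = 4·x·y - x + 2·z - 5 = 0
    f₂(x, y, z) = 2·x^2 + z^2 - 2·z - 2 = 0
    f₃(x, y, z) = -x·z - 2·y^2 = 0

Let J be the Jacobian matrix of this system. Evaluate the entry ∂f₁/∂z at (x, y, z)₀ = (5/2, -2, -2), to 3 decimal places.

2.000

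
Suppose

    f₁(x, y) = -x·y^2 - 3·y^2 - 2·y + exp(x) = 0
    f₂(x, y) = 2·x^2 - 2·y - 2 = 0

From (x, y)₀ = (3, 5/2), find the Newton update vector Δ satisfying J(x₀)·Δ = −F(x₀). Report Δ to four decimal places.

(-1.1137, -1.1820)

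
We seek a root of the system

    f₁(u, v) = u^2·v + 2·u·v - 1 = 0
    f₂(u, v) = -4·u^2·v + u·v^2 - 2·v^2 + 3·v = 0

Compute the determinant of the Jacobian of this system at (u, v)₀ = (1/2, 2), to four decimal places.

J = [[2·u·v + 2·v, u^2 + 2·u], [-8·u·v + v^2, -4·u^2 + 2·u·v - 4·v + 3]].
At the point, J = [[6.0000, 1.2500], [-4.0000, -4.0000]].
det J = -19.0000.

-19.0000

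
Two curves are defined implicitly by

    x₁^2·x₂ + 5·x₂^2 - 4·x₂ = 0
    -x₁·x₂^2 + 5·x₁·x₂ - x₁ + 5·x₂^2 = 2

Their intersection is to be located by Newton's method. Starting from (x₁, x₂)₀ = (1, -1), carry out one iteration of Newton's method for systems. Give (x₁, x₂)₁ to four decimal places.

At (1, -1): F = (8.0000, -4.0000).
Jacobian J = [[2·x₁·x₂, x₁^2 + 10·x₂ - 4], [-x₂^2 + 5·x₂ - 1, -2·x₁·x₂ + 5·x₁ + 10·x₂]].
At the point, J = [[-2.0000, -13.0000], [-7.0000, -3.0000]] (det J = -85.0000).
Solving J·Δ = −F gives Δ = (-0.8941, 0.7529).
Then the next iterate is (x₁, x₂)₁ = (0.1059, -0.2471).

(0.1059, -0.2471)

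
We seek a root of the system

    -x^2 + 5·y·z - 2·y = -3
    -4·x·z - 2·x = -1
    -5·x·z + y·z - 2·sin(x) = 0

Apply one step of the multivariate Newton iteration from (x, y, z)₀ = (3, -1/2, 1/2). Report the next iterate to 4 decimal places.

(1.9673, -3.2548, -0.0724)

At (3, -1/2, 1/2): F = (-6.2500, -11.0000, -8.032240).
Jacobian J = [[-2·x, 5·z - 2, 5·y], [-4·z - 2, 0, -4·x], [-5·z - 2·cos(x), z, -5·x + y]].
At the point, J = [[-6.0000, 0.5000, -2.5000], [-4.0000, 0.0000, -12.0000], [-0.520015, 0.5000, -15.5000]] (det J = -58.879910).
Solving J·Δ = −F gives Δ = (-1.0327, -2.7548, -0.5724).
Then the next iterate is (x, y, z)₁ = (1.9673, -3.2548, -0.0724).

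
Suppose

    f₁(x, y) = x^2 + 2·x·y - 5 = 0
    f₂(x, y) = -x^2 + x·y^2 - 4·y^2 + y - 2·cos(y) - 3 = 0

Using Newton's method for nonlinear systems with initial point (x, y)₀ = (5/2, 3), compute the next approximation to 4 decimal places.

(2.1514, 0.5169)

At (5/2, 3): F = (16.2500, -17.770015).
Jacobian J = [[2·x + 2·y, 2·x], [-2·x + y^2, 2·x·y - 8·y + 2·sin(y) + 1]].
At the point, J = [[11.0000, 5.0000], [4.0000, -7.717760]] (det J = -104.895360).
Solving J·Δ = −F gives Δ = (-0.3486, -2.4831).
Then the next iterate is (x, y)₁ = (2.1514, 0.5169).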